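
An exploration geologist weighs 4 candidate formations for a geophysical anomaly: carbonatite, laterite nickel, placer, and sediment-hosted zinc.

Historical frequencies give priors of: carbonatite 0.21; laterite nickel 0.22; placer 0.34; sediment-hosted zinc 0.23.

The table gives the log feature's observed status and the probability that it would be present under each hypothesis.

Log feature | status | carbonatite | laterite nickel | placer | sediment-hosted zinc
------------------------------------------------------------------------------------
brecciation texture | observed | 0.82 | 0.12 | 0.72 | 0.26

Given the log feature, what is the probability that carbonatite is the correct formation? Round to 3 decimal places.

0.342

For each hypothesis, the unnormalized posterior weight is prior × likelihood:
  carbonatite: 0.21 × 0.82 = 0.1722
  laterite nickel: 0.22 × 0.12 = 0.0264
  placer: 0.34 × 0.72 = 0.2448
  sediment-hosted zinc: 0.23 × 0.26 = 0.0598
Marginal likelihood of the evidence = 0.5032.
P(carbonatite | evidence) = 0.1722 / 0.5032 ≈ 0.342.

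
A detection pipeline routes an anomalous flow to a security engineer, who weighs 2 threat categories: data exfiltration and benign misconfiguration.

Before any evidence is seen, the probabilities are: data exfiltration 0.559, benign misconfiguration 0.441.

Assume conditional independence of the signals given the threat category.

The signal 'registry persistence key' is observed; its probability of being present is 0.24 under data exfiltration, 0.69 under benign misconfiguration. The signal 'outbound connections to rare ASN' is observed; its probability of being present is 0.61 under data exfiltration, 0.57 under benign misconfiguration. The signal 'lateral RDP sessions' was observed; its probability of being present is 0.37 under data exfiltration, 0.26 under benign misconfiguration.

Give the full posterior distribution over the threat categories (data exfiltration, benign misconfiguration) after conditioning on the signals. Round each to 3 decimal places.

By Bayes' rule with conditional independence, the unnormalized weight for each hypothesis is prior × ∏ likelihoods:
  data exfiltration: 0.559 × 0.24 × 0.61 × 0.37 = 0.03028
  benign misconfiguration: 0.441 × 0.69 × 0.57 × 0.26 = 0.045096
The unnormalized weights sum to 0.075376.
P(data exfiltration | evidence) = 0.03028 / 0.075376 ≈ 0.402
P(benign misconfiguration | evidence) = 0.045096 / 0.075376 ≈ 0.598

0.402, 0.598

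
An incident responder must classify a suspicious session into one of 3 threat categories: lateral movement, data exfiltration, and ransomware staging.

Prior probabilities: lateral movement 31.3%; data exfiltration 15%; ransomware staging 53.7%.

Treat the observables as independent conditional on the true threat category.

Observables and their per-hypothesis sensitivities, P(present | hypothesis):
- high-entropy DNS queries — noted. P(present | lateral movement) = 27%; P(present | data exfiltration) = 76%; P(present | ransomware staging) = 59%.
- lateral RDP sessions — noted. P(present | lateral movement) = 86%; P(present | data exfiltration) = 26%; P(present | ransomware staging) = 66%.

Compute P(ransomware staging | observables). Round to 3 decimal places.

For each hypothesis, the unnormalized posterior weight is prior × product of the observable likelihoods:
  lateral movement: 0.313 × 0.27 × 0.86 = 0.072679
  data exfiltration: 0.150 × 0.76 × 0.26 = 0.02964
  ransomware staging: 0.537 × 0.59 × 0.66 = 0.20911
Normalizing constant Z = 0.072679 + 0.02964 + 0.20911 = 0.31143.
P(ransomware staging | evidence) = 0.20911 / 0.31143 ≈ 0.671.

0.671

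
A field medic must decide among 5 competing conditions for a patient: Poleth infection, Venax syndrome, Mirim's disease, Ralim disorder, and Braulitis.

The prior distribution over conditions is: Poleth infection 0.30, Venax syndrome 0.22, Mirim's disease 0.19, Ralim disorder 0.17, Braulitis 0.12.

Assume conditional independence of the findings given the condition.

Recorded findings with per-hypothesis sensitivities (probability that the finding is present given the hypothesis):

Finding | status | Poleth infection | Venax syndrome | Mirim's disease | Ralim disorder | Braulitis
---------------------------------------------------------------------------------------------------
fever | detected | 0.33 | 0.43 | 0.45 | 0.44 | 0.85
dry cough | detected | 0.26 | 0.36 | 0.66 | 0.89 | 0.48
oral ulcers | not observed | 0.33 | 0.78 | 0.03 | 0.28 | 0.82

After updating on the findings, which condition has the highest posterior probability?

Mirim's disease

For each hypothesis, the unnormalized posterior weight is prior × product of the finding likelihoods (using 1 − P(present | H) for each absent finding):
  Poleth infection: 0.30 × 0.33 × 0.26 × (1 − 0.33) = 0.017246
  Venax syndrome: 0.22 × 0.43 × 0.36 × (1 − 0.78) = 0.0074923
  Mirim's disease: 0.19 × 0.45 × 0.66 × (1 − 0.03) = 0.054737
  Ralim disorder: 0.17 × 0.44 × 0.89 × (1 − 0.28) = 0.047932
  Braulitis: 0.12 × 0.85 × 0.48 × (1 − 0.82) = 0.0088128
The unnormalized weights sum to 0.13622.
P(Poleth infection | evidence) ≈ 0.017246 / 0.13622 ≈ 0.127
P(Venax syndrome | evidence) ≈ 0.0074923 / 0.13622 ≈ 0.055
P(Mirim's disease | evidence) ≈ 0.054737 / 0.13622 ≈ 0.402
P(Ralim disorder | evidence) ≈ 0.047932 / 0.13622 ≈ 0.352
P(Braulitis | evidence) ≈ 0.0088128 / 0.13622 ≈ 0.065
The largest is 0.402, so Mirim's disease is most probable.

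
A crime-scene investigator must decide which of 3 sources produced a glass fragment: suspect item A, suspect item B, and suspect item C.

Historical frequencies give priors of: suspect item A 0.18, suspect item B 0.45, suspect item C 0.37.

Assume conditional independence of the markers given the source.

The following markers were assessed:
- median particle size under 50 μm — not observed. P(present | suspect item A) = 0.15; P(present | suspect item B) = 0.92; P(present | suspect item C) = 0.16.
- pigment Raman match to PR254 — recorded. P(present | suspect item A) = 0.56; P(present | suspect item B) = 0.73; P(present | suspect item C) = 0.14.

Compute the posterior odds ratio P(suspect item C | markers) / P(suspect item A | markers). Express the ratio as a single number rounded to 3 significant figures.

The normalizing constant cancels in an odds ratio, so compute prior × likelihood for the two hypotheses only (using 1 − P(present | H) for each absent marker):
  suspect item C: 0.37 × (1 − 0.16) × 0.14 = 0.043512
  suspect item A: 0.18 × (1 − 0.15) × 0.56 = 0.08568
Posterior odds = 0.043512 / 0.08568 ≈ 0.508.

0.508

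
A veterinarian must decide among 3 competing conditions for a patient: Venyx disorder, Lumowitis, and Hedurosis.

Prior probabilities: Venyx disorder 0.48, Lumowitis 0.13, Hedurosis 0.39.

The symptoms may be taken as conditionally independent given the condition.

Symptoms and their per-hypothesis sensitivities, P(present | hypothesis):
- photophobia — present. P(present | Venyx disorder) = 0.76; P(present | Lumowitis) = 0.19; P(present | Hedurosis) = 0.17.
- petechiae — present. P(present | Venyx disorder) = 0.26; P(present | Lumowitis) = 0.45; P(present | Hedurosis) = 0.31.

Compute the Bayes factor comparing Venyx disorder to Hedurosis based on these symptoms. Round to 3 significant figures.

Take the product of per-symptom likelihoods under each hypothesis, then divide.
  Venyx disorder: 0.76 × 0.26 = 0.1976
  Hedurosis: 0.17 × 0.31 = 0.0527
Bayes factor = 0.1976 / 0.0527 ≈ 3.75

3.75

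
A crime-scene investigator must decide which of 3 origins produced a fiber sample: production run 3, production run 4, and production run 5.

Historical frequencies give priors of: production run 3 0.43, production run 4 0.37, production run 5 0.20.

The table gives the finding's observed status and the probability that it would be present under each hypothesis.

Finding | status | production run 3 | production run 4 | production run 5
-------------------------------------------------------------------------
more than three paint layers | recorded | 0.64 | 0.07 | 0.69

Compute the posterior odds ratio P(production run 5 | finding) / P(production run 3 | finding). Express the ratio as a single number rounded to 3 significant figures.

0.501

The normalizing constant cancels in an odds ratio, so compute prior × likelihood for the two hypotheses only:
  production run 5: 0.20 × 0.69 = 0.138
  production run 3: 0.43 × 0.64 = 0.2752
Odds(production run 5 : production run 3) = 0.138 / 0.2752 ≈ 0.501.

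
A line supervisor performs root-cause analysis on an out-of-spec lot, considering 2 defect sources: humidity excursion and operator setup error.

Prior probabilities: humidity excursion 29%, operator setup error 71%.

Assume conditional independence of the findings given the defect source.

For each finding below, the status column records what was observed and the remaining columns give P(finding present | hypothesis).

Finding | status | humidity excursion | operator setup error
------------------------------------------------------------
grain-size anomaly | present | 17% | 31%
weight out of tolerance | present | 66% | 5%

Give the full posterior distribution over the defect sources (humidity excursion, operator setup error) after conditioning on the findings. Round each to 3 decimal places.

Multiply each prior by the joint likelihood of the evidence pattern:
  humidity excursion: 0.29 × 0.17 × 0.66 = 0.032538
  operator setup error: 0.71 × 0.31 × 0.05 = 0.011005
The unnormalized weights sum to 0.043543.
P(humidity excursion | evidence) = 0.032538 / 0.043543 ≈ 0.747
P(operator setup error | evidence) = 0.011005 / 0.043543 ≈ 0.253

0.747, 0.253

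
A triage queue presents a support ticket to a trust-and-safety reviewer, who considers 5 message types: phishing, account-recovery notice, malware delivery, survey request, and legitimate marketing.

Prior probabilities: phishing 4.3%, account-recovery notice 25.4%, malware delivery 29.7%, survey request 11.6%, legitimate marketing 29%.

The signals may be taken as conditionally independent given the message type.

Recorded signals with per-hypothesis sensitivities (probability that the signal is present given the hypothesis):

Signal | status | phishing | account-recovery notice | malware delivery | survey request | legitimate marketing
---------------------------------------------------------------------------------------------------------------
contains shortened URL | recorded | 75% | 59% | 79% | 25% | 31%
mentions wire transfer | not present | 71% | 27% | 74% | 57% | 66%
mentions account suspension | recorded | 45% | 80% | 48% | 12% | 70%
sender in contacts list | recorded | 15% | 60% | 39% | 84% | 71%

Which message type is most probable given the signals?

Multiply each prior by the joint likelihood of the signal pattern (using 1 − P(present | H) for each absent signal):
  phishing: 0.043 × 0.75 × (1 − 0.71) × 0.45 × 0.15 = 0.00063129
  account-recovery notice: 0.254 × 0.59 × (1 − 0.27) × 0.80 × 0.60 = 0.052511
  malware delivery: 0.297 × 0.79 × (1 − 0.74) × 0.48 × 0.39 = 0.01142
  survey request: 0.116 × 0.25 × (1 − 0.57) × 0.12 × 0.84 = 0.001257
  legitimate marketing: 0.290 × 0.31 × (1 − 0.66) × 0.70 × 0.71 = 0.015191
The unnormalized weights sum to 0.08101.
P(phishing | evidence) ≈ 0.00063129 / 0.08101 ≈ 0.008
P(account-recovery notice | evidence) ≈ 0.052511 / 0.08101 ≈ 0.648
P(malware delivery | evidence) ≈ 0.01142 / 0.08101 ≈ 0.141
P(survey request | evidence) ≈ 0.001257 / 0.08101 ≈ 0.016
P(legitimate marketing | evidence) ≈ 0.015191 / 0.08101 ≈ 0.188
The largest is 0.648, so account-recovery notice is most probable.

account-recovery notice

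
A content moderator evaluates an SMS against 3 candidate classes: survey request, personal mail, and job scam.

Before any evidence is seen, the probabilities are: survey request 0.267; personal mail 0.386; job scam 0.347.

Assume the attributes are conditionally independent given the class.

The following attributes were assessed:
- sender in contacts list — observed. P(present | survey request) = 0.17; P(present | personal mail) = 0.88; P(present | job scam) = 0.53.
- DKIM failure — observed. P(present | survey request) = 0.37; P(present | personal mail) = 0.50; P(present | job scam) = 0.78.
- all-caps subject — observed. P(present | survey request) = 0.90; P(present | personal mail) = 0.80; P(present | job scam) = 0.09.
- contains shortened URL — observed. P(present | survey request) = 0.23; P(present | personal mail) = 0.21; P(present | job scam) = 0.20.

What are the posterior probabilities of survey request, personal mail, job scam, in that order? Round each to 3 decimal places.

0.100, 0.825, 0.075

By Bayes' rule with conditional independence, the unnormalized weight for each hypothesis is prior × ∏ likelihoods:
  survey request: 0.267 × 0.17 × 0.37 × 0.90 × 0.23 = 0.0034764
  personal mail: 0.386 × 0.88 × 0.50 × 0.80 × 0.21 = 0.028533
  job scam: 0.347 × 0.53 × 0.78 × 0.09 × 0.20 = 0.0025821
The unnormalized weights sum to 0.034592.
P(survey request | evidence) = 0.0034764 / 0.034592 ≈ 0.100
P(personal mail | evidence) = 0.028533 / 0.034592 ≈ 0.825
P(job scam | evidence) = 0.0025821 / 0.034592 ≈ 0.075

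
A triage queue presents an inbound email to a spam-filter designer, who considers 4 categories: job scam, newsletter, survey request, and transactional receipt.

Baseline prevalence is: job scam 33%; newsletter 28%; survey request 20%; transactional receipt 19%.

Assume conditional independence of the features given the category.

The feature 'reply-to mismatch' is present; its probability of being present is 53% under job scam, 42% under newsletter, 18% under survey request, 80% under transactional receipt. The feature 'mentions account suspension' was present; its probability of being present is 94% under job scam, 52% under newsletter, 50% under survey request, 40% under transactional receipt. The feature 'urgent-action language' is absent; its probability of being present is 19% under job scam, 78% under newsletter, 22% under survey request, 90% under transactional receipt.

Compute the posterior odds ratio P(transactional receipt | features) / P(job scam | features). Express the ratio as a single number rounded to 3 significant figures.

Posterior odds equal prior odds times the likelihood ratio; only the two competing hypotheses matter (using 1 − P(present | H) for each absent feature).
  transactional receipt: 0.19 × 0.80 × 0.40 × (1 − 0.90) = 0.00608
  job scam: 0.33 × 0.53 × 0.94 × (1 − 0.19) = 0.13317
Odds(transactional receipt : job scam) = 0.00608 / 0.13317 ≈ 0.0457.

0.0457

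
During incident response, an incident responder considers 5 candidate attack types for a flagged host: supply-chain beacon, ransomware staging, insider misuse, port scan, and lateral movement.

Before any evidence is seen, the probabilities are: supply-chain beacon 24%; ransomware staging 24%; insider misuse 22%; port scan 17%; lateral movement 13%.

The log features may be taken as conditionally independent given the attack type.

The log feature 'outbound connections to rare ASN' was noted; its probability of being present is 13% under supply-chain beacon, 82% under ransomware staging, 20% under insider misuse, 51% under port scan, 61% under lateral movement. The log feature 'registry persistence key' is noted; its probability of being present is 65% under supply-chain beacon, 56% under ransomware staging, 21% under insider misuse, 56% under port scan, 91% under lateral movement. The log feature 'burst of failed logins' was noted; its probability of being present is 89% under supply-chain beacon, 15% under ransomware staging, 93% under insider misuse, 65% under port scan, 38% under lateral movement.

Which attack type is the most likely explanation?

By Bayes' rule with conditional independence, the unnormalized weight for each hypothesis is prior × ∏ likelihoods:
  supply-chain beacon: 0.24 × 0.13 × 0.65 × 0.89 = 0.018049
  ransomware staging: 0.24 × 0.82 × 0.56 × 0.15 = 0.016531
  insider misuse: 0.22 × 0.20 × 0.21 × 0.93 = 0.0085932
  port scan: 0.17 × 0.51 × 0.56 × 0.65 = 0.031559
  lateral movement: 0.13 × 0.61 × 0.91 × 0.38 = 0.027422
Normalizing constant Z = 0.018049 + 0.016531 + 0.0085932 + 0.031559 + 0.027422 = 0.10215.
P(supply-chain beacon | evidence) ≈ 0.018049 / 0.10215 ≈ 0.177
P(ransomware staging | evidence) ≈ 0.016531 / 0.10215 ≈ 0.162
P(insider misuse | evidence) ≈ 0.0085932 / 0.10215 ≈ 0.084
P(port scan | evidence) ≈ 0.031559 / 0.10215 ≈ 0.309
P(lateral movement | evidence) ≈ 0.027422 / 0.10215 ≈ 0.268
The largest is 0.309, so port scan is most probable.

port scan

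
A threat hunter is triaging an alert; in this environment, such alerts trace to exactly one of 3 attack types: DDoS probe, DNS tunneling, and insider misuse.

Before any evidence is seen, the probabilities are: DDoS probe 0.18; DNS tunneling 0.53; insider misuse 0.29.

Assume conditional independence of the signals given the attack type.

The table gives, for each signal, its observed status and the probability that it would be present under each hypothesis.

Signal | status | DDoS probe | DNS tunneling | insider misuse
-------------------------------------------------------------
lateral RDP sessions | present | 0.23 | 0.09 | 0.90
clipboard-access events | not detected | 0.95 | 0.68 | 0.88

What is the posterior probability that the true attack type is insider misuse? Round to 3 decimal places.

0.644

By Bayes' rule with conditional independence, the unnormalized weight for each hypothesis is prior × ∏ likelihoods (using 1 − P(present | H) for each absent signal):
  DDoS probe: 0.18 × 0.23 × (1 − 0.95) = 0.00207
  DNS tunneling: 0.53 × 0.09 × (1 − 0.68) = 0.015264
  insider misuse: 0.29 × 0.90 × (1 − 0.88) = 0.03132
Marginal likelihood of the evidence = 0.048654.
P(insider misuse | evidence) = 0.03132 / 0.048654 ≈ 0.644.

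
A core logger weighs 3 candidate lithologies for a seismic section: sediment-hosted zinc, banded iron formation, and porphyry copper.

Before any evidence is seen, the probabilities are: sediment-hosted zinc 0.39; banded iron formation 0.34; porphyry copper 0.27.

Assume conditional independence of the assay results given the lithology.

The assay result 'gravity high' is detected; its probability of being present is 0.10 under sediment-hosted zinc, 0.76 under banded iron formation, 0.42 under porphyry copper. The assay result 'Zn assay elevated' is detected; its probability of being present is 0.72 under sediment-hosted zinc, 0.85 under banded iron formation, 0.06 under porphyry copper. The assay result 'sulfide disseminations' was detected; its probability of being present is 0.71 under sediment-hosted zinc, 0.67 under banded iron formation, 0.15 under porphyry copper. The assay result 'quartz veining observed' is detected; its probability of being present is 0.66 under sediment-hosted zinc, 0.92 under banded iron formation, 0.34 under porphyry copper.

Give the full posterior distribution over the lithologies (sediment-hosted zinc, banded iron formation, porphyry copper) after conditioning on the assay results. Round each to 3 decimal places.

By Bayes' rule with conditional independence, the unnormalized weight for each hypothesis is prior × ∏ likelihoods:
  sediment-hosted zinc: 0.39 × 0.10 × 0.72 × 0.71 × 0.66 = 0.013158
  banded iron formation: 0.34 × 0.76 × 0.85 × 0.67 × 0.92 = 0.13539
  porphyry copper: 0.27 × 0.42 × 0.06 × 0.15 × 0.34 = 0.000347
Marginal likelihood of the evidence = 0.14889.
P(sediment-hosted zinc | evidence) = 0.013158 / 0.14889 ≈ 0.088
P(banded iron formation | evidence) = 0.13539 / 0.14889 ≈ 0.909
P(porphyry copper | evidence) = 0.000347 / 0.14889 ≈ 0.002

0.088, 0.909, 0.002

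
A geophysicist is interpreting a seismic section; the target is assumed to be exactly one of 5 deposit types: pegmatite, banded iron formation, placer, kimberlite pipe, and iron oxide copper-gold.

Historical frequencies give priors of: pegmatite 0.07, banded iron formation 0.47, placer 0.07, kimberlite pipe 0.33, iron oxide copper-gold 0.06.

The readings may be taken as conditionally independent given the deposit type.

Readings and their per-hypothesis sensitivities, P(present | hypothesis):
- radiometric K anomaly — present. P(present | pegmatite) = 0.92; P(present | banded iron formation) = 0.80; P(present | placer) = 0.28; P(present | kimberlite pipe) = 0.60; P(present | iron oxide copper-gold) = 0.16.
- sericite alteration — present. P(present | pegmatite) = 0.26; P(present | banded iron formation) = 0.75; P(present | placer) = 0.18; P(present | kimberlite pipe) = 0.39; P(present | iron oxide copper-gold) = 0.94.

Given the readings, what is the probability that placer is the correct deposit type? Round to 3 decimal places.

Multiply each prior by the joint likelihood of the reading pattern:
  pegmatite: 0.07 × 0.92 × 0.26 = 0.016744
  banded iron formation: 0.47 × 0.80 × 0.75 = 0.282
  placer: 0.07 × 0.28 × 0.18 = 0.003528
  kimberlite pipe: 0.33 × 0.60 × 0.39 = 0.07722
  iron oxide copper-gold: 0.06 × 0.16 × 0.94 = 0.009024
Marginal likelihood of the evidence = 0.38852.
P(placer | evidence) = 0.003528 / 0.38852 ≈ 0.009.

0.009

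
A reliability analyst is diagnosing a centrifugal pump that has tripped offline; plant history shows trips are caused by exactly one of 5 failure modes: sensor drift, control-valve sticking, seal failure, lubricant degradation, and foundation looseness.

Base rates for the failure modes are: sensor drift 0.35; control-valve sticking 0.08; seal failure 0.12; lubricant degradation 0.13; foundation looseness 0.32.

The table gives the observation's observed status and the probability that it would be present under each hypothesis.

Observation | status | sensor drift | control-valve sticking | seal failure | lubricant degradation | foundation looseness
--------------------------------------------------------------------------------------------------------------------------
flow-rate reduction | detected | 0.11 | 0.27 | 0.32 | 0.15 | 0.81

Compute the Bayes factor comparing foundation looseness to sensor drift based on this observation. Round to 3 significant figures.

7.36

Likelihood of this observation under each hypothesis:
  foundation looseness: 0.81
  sensor drift: 0.11
Bayes factor = 0.81 / 0.11 ≈ 7.36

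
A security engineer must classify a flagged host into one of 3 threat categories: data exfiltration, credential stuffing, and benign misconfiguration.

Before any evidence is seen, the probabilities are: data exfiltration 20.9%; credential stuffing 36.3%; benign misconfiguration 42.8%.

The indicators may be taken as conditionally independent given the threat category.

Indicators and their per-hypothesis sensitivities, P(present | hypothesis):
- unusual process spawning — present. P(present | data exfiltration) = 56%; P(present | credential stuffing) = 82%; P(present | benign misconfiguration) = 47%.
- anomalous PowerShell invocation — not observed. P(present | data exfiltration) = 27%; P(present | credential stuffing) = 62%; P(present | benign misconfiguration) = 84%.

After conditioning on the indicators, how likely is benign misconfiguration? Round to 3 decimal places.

By Bayes' rule with conditional independence, the unnormalized weight for each hypothesis is prior × ∏ likelihoods (using 1 − P(present | H) for each absent indicator):
  data exfiltration: 0.209 × 0.56 × (1 − 0.27) = 0.085439
  credential stuffing: 0.363 × 0.82 × (1 − 0.62) = 0.11311
  benign misconfiguration: 0.428 × 0.47 × (1 − 0.84) = 0.032186
Marginal likelihood of the evidence = 0.23074.
P(benign misconfiguration | evidence) = 0.032186 / 0.23074 ≈ 0.139.

0.139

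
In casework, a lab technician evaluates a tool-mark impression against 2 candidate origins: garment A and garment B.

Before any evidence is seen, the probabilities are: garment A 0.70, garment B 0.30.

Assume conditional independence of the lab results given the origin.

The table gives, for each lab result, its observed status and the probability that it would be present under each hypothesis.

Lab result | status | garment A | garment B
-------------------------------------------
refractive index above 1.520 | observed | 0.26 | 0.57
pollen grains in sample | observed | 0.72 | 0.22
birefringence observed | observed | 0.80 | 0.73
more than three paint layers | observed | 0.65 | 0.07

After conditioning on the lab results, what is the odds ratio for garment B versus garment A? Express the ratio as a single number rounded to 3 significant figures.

Posterior odds equal prior odds times the likelihood ratio; only the two competing hypotheses matter.
  garment B: 0.30 × 0.57 × 0.22 × 0.73 × 0.07 = 0.0019224
  garment A: 0.70 × 0.26 × 0.72 × 0.80 × 0.65 = 0.068141
Odds(garment B : garment A) = 0.0019224 / 0.068141 ≈ 0.0282.

0.0282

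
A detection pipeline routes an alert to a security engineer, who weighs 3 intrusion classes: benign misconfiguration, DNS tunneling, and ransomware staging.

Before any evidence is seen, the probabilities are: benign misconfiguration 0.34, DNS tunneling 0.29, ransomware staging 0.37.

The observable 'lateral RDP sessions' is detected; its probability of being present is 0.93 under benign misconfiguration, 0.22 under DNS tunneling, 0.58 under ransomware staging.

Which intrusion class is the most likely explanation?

benign misconfiguration

Multiply each prior by the likelihood of the observable:
  benign misconfiguration: 0.34 × 0.93 = 0.3162
  DNS tunneling: 0.29 × 0.22 = 0.0638
  ransomware staging: 0.37 × 0.58 = 0.2146
Marginal likelihood of the evidence = 0.5946.
P(benign misconfiguration | evidence) ≈ 0.3162 / 0.5946 ≈ 0.532
P(DNS tunneling | evidence) ≈ 0.0638 / 0.5946 ≈ 0.107
P(ransomware staging | evidence) ≈ 0.2146 / 0.5946 ≈ 0.361
The largest is 0.532, so benign misconfiguration is most probable.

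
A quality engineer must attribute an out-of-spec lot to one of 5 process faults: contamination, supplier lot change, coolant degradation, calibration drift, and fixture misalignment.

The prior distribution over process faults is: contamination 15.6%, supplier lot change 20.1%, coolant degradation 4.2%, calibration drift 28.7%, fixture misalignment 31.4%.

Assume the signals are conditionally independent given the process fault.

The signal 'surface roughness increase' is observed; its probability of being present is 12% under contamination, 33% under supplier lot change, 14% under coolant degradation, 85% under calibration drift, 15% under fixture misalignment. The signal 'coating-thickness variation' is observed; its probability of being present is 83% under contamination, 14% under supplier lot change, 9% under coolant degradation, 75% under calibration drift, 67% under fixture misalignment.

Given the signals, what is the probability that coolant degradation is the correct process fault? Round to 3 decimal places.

For each hypothesis, the unnormalized posterior weight is prior × product of the signal likelihoods:
  contamination: 0.156 × 0.12 × 0.83 = 0.015538
  supplier lot change: 0.201 × 0.33 × 0.14 = 0.0092862
  coolant degradation: 0.042 × 0.14 × 0.09 = 0.0005292
  calibration drift: 0.287 × 0.85 × 0.75 = 0.18296
  fixture misalignment: 0.314 × 0.15 × 0.67 = 0.031557
Marginal likelihood of the evidence = 0.23987.
P(coolant degradation | evidence) = 0.0005292 / 0.23987 ≈ 0.002.

0.002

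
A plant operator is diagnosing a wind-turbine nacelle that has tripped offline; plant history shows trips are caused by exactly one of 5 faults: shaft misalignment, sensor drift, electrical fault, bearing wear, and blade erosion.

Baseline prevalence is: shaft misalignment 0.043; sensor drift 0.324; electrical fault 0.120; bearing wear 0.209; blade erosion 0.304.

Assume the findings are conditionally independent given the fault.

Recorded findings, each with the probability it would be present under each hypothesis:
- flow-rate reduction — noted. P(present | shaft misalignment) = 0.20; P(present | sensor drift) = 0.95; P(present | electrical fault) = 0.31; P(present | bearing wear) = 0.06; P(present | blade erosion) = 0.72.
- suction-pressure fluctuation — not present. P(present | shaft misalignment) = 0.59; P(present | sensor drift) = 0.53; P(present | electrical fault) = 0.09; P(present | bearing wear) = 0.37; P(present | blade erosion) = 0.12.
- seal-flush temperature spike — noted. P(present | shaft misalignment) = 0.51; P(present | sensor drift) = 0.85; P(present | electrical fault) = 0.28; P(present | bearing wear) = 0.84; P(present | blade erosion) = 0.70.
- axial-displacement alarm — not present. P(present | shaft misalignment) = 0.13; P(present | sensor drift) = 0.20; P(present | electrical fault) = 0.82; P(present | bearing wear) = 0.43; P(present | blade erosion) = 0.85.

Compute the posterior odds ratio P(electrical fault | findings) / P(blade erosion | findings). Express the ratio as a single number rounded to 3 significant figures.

The normalizing constant cancels in an odds ratio, so compute prior × likelihood for the two hypotheses only (using 1 − P(present | H) for each absent finding):
  electrical fault: 0.120 × 0.31 × (1 − 0.09) × 0.28 × (1 − 0.82) = 0.0017061
  blade erosion: 0.304 × 0.72 × (1 − 0.12) × 0.70 × (1 − 0.85) = 0.020225
Odds(electrical fault : blade erosion) = 0.0017061 / 0.020225 ≈ 0.0844.

0.0844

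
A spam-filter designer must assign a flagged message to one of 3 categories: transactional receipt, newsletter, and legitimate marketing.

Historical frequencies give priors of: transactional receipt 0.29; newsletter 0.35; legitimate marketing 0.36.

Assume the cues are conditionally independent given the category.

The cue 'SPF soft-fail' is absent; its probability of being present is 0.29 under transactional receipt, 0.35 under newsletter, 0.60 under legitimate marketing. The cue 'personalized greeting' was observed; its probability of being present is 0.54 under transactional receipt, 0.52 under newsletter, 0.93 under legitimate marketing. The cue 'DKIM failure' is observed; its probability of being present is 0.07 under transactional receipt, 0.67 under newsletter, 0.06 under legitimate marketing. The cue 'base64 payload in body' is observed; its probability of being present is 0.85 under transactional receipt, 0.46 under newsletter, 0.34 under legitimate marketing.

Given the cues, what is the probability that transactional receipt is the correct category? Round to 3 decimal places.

0.144

By Bayes' rule with conditional independence, the unnormalized weight for each hypothesis is prior × ∏ likelihoods (using 1 − P(present | H) for each absent cue):
  transactional receipt: 0.29 × (1 − 0.29) × 0.54 × 0.07 × 0.85 = 0.0066156
  newsletter: 0.35 × (1 − 0.35) × 0.52 × 0.67 × 0.46 = 0.03646
  legitimate marketing: 0.36 × (1 − 0.60) × 0.93 × 0.06 × 0.34 = 0.002732
Normalizing constant Z = 0.0066156 + 0.03646 + 0.002732 = 0.045808.
P(transactional receipt | evidence) = 0.0066156 / 0.045808 ≈ 0.144.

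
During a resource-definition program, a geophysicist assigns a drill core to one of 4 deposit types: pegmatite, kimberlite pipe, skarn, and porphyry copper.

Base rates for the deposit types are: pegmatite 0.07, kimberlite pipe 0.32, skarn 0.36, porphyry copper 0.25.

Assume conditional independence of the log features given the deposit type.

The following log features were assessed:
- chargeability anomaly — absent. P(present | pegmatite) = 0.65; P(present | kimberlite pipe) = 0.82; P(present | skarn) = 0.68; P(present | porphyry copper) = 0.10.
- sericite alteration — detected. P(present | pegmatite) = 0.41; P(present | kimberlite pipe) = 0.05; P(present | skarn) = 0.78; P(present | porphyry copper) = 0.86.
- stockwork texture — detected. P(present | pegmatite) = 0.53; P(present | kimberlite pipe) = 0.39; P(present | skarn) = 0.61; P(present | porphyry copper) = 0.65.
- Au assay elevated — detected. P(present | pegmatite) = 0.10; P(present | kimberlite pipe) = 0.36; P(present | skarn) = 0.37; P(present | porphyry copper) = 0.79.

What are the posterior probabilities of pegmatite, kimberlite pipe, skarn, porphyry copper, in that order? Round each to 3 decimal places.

By Bayes' rule with conditional independence, the unnormalized weight for each hypothesis is prior × ∏ likelihoods (using 1 − P(present | H) for each absent log feature):
  pegmatite: 0.07 × (1 − 0.65) × 0.41 × 0.53 × 0.10 = 0.00053239
  kimberlite pipe: 0.32 × (1 − 0.82) × 0.05 × 0.39 × 0.36 = 0.00040435
  skarn: 0.36 × (1 − 0.68) × 0.78 × 0.61 × 0.37 = 0.02028
  porphyry copper: 0.25 × (1 − 0.10) × 0.86 × 0.65 × 0.79 = 0.099362
Normalizing constant Z = 0.00053239 + 0.00040435 + 0.02028 + 0.099362 = 0.12058.
P(pegmatite | evidence) = 0.00053239 / 0.12058 ≈ 0.004
P(kimberlite pipe | evidence) = 0.00040435 / 0.12058 ≈ 0.003
P(skarn | evidence) = 0.02028 / 0.12058 ≈ 0.168
P(porphyry copper | evidence) = 0.099362 / 0.12058 ≈ 0.824

0.004, 0.003, 0.168, 0.824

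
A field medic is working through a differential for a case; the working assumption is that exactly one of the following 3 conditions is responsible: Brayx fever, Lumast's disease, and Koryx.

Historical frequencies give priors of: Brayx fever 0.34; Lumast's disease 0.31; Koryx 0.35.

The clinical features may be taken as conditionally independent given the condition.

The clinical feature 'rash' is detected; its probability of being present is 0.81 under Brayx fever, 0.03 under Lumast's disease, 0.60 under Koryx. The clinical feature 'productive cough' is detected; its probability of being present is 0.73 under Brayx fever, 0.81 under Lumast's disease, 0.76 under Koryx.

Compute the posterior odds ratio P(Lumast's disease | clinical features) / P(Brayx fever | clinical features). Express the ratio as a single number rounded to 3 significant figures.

0.0375

Unnormalized posterior weight (prior times the clinical feature likelihoods) for each of the two hypotheses:
  Lumast's disease: 0.31 × 0.03 × 0.81 = 0.007533
  Brayx fever: 0.34 × 0.81 × 0.73 = 0.20104
Posterior odds = 0.007533 / 0.20104 ≈ 0.0375.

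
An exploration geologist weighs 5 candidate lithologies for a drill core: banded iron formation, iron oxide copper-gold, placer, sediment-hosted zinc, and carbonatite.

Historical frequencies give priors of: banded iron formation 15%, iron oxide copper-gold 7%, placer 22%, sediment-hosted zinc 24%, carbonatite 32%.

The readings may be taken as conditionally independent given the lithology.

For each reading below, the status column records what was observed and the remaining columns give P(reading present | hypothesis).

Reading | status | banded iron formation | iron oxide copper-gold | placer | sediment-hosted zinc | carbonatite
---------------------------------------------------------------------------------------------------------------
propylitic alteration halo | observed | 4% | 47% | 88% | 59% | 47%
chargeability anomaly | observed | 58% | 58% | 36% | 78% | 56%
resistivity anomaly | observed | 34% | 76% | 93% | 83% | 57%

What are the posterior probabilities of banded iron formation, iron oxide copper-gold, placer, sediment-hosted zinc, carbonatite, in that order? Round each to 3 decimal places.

0.005, 0.066, 0.294, 0.416, 0.218

For each hypothesis, the unnormalized posterior weight is prior × product of the reading likelihoods:
  banded iron formation: 0.15 × 0.04 × 0.58 × 0.34 = 0.0011832
  iron oxide copper-gold: 0.07 × 0.47 × 0.58 × 0.76 = 0.014502
  placer: 0.22 × 0.88 × 0.36 × 0.93 = 0.064817
  sediment-hosted zinc: 0.24 × 0.59 × 0.78 × 0.83 = 0.091672
  carbonatite: 0.32 × 0.47 × 0.56 × 0.57 = 0.048008
Marginal likelihood of the evidence = 0.22018.
P(banded iron formation | evidence) = 0.0011832 / 0.22018 ≈ 0.005
P(iron oxide copper-gold | evidence) = 0.014502 / 0.22018 ≈ 0.066
P(placer | evidence) = 0.064817 / 0.22018 ≈ 0.294
P(sediment-hosted zinc | evidence) = 0.091672 / 0.22018 ≈ 0.416
P(carbonatite | evidence) = 0.048008 / 0.22018 ≈ 0.218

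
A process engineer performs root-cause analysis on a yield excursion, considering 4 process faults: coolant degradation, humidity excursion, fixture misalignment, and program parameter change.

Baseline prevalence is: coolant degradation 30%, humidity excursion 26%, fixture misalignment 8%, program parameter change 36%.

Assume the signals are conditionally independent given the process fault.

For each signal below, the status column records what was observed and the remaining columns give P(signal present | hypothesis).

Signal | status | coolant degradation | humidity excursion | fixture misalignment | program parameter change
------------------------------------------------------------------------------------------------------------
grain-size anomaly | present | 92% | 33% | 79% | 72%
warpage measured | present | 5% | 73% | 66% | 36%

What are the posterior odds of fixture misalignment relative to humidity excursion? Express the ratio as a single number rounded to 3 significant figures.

The normalizing constant cancels in an odds ratio, so compute prior × likelihood for the two hypotheses only:
  fixture misalignment: 0.08 × 0.79 × 0.66 = 0.041712
  humidity excursion: 0.26 × 0.33 × 0.73 = 0.062634
Odds(fixture misalignment : humidity excursion) = 0.041712 / 0.062634 ≈ 0.666.

0.666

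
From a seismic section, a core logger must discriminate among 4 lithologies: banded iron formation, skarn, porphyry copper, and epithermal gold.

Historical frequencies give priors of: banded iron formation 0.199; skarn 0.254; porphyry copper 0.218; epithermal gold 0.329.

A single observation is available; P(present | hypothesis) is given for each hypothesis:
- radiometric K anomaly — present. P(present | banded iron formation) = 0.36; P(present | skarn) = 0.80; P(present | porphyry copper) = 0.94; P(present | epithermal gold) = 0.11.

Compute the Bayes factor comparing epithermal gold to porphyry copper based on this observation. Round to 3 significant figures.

The Bayes factor is the ratio of the two likelihoods.
  epithermal gold: 0.11
  porphyry copper: 0.94
Bayes factor = 0.11 / 0.94 ≈ 0.117

0.117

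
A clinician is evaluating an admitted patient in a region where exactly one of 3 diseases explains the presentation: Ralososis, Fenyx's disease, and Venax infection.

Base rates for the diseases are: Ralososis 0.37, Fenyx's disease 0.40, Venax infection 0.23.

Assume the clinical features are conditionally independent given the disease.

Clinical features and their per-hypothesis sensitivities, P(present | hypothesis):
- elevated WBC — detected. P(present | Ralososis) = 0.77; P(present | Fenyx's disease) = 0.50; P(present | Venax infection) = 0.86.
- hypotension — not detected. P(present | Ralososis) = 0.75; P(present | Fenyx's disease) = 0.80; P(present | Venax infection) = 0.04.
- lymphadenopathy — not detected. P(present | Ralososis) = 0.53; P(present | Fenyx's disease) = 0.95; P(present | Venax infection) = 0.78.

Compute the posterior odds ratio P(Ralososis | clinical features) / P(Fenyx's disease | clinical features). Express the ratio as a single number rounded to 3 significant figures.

16.7

Unnormalized posterior weight (prior times the clinical feature likelihoods) for each of the two hypotheses (using 1 − P(present | H) for each absent clinical feature):
  Ralososis: 0.37 × 0.77 × (1 − 0.75) × (1 − 0.53) = 0.033476
  Fenyx's disease: 0.40 × 0.50 × (1 − 0.80) × (1 − 0.95) = 0.002
Posterior odds = 0.033476 / 0.002 ≈ 16.7.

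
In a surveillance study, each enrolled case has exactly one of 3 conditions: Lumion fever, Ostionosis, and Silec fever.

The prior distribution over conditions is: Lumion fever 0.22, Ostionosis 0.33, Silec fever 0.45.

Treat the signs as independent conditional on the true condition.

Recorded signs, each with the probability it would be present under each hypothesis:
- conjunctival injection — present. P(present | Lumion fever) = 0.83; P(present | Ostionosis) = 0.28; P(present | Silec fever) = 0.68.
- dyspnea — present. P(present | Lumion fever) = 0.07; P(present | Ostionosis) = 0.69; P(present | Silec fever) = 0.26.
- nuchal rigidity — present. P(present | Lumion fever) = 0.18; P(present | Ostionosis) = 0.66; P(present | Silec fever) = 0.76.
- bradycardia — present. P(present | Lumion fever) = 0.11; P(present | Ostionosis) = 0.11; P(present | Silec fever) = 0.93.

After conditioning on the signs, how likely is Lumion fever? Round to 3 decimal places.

0.004

By Bayes' rule with conditional independence, the unnormalized weight for each hypothesis is prior × ∏ likelihoods:
  Lumion fever: 0.22 × 0.83 × 0.07 × 0.18 × 0.11 = 0.00025308
  Ostionosis: 0.33 × 0.28 × 0.69 × 0.66 × 0.11 = 0.0046287
  Silec fever: 0.45 × 0.68 × 0.26 × 0.76 × 0.93 = 0.056233
Normalizing constant Z = 0.00025308 + 0.0046287 + 0.056233 = 0.061115.
P(Lumion fever | evidence) = 0.00025308 / 0.061115 ≈ 0.004.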